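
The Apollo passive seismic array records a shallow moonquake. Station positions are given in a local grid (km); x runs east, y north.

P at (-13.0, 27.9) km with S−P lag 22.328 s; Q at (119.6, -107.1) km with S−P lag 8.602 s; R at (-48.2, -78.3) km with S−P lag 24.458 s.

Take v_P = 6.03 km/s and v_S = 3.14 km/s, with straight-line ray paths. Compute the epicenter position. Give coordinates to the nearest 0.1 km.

Distance from S−P lag: d = Δt · v_P v_S / (v_P − v_S) = Δt · (6.03·3.14)/(6.03−3.14) ≈ 6.5516·Δt.
So d_P = 146.28, d_Q = 56.36, d_R = 160.24 km.
Circle about each station: (x + 13.0)² + (y − 27.9)² = 146.28²; (x − 119.6)² + (y + 107.1)² = 56.36²; (x + 48.2)² + (y + 78.3)² = 160.24².
Subtracting pairs of circle equations eliminates x²+y² and gives linear equations (the radical axes):
265.2 x − 270.0 y = 43048.55
-70.4 x − 212.4 y = 3227.70
Solving the 2×2 system: x ≈ 109.8, y ≈ -51.6 km.
Check against P (with the unrounded x, y): √((x + 13.0)²+(y − 27.9)²) = 146.28 ≈ 146.28 km. ✓

x ≈ 109.8 km, y ≈ -51.6 km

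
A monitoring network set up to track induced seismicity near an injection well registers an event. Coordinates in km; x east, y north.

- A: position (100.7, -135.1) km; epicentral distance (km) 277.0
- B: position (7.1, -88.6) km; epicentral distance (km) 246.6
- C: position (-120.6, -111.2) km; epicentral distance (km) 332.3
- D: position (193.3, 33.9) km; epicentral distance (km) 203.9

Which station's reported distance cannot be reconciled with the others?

D

Solve using three stations at a time. Using A, B, C (subtract circle equations pairwise → linear system) gives (x, y) ≈ (94.8, 141.6).
Distances from that point to each station vs reported:
  A: calculated 276.7 vs reported 277.0 → residual 0.3 km
  B: calculated 246.3 vs reported 246.6 → residual 0.3 km
  C: calculated 332.1 vs reported 332.3 → residual 0.2 km
  D: calculated 145.9 vs reported 203.9 → residual 58.0 km
A, B, C are mutually consistent (residuals ≈ 0); D is off by 58.0 km.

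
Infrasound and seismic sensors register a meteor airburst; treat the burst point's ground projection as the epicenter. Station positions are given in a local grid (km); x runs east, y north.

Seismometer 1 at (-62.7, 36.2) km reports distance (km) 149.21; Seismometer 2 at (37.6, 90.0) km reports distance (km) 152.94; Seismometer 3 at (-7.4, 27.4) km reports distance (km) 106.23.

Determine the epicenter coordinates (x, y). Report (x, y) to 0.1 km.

Circle about each station: (x + 62.7)² + (y − 36.2)² = 149.21²; (x − 37.6)² + (y − 90.0)² = 152.94²; (x + 7.4)² + (y − 27.4)² = 106.23².
Subtracting the Seismometer 1 equation from the Seismometer 2 and Seismometer 3 equations removes the quadratic terms:
200.6 x + 107.6 y = 3145.01
110.6 x − 17.6 y = 6542.60
Solving the 2×2 system: x ≈ 49.2, y ≈ -62.5 km.
Check against Seismometer 1 (with the unrounded x, y): √((x + 62.7)²+(y − 36.2)²) = 149.22 ≈ 149.21 km. ✓

x ≈ 49.2 km, y ≈ -62.5 km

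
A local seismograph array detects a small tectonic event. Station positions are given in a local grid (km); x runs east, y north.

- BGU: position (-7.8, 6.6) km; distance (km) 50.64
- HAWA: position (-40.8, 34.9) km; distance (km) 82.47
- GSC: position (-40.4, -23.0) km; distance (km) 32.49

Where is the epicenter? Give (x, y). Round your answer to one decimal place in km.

(-15.2, -43.5)

Circle about each station: (x + 7.8)² + (y − 6.6)² = 50.64²; (x + 40.8)² + (y − 34.9)² = 82.47²; (x + 40.4)² + (y + 23.0)² = 32.49².
Subtracting the BGU equation from the HAWA and GSC equations removes the quadratic terms:
-66.0 x + 56.6 y = -1458.64
-65.2 x − 59.2 y = 3565.57
Solving the 2×2 system: x ≈ -15.2, y ≈ -43.5 km.
Check against BGU (with the unrounded x, y): √((x + 7.8)²+(y − 6.6)²) = 50.64 ≈ 50.64 km. ✓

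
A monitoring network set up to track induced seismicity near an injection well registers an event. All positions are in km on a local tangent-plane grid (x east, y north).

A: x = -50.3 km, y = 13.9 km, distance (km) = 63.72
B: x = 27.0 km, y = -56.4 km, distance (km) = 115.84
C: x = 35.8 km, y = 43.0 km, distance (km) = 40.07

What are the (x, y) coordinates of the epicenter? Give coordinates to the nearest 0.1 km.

(-2.2, 55.7)

Circle about each station: (x + 50.3)² + (y − 13.9)² = 63.72²; (x − 27.0)² + (y + 56.4)² = 115.84²; (x − 35.8)² + (y − 43.0)² = 40.07².
Subtracting the A equation from the B and C equations removes the quadratic terms:
154.6 x − 140.6 y = -8172.01
172.2 x + 58.2 y = 2861.97
Solving the 2×2 system: x ≈ -2.2, y ≈ 55.7 km.
Check against A (with the unrounded x, y): √((x + 50.3)²+(y − 13.9)²) = 63.72 ≈ 63.72 km. ✓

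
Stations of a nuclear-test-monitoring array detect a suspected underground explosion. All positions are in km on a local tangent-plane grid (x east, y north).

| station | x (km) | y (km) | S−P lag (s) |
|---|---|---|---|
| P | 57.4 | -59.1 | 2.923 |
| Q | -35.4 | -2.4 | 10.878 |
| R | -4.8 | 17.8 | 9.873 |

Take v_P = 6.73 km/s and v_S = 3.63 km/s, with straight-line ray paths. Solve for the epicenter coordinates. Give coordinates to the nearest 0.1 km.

37.5 km east, -47.5 km north

Distance from S−P lag: d = Δt · v_P v_S / (v_P − v_S) = Δt · (6.73·3.63)/(6.73−3.63) ≈ 7.8806·Δt.
So d_P = 23.04, d_Q = 85.73, d_R = 77.81 km.
Circle about each station: (x − 57.4)² + (y + 59.1)² = 23.04²; (x + 35.4)² + (y + 2.4)² = 85.73²; (x + 4.8)² + (y − 17.8)² = 77.81².
Subtracting pairs of circle equations eliminates x²+y² and gives linear equations (the radical axes):
-185.6 x + 113.4 y = -12347.44
-124.4 x + 153.8 y = -11971.24
Solving the 2×2 system: x ≈ 37.5, y ≈ -47.5 km.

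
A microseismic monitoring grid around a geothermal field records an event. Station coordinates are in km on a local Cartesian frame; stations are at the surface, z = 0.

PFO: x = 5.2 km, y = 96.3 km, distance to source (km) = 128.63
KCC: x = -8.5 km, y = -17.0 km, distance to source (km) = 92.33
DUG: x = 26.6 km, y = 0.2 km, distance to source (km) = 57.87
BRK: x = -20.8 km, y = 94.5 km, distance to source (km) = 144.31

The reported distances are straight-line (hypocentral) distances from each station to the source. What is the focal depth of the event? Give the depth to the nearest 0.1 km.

Each station gives a sphere (x−x_i)² + (y−y_i)² + z² = d_i² (stations at z=0).
Subtracting the PFO sphere from KCC and DUG: z² cancels, leaving linear equations in x and y:
-27.4 x − 226.6 y = -918.63
42.8 x − 192.2 y = 4603.61
Solving: x ≈ 81.507, y ≈ -5.802 km (keep extra digits for the depth step; rounded: 81.5, -5.8).
Then from the PFO sphere: z² = 128.63² − (x − 5.2)² − (y − 96.3)² with x = 81.507, y = -5.802, so z ≈ 17.266 ≈ 17.3 km.

z ≈ 17.3 km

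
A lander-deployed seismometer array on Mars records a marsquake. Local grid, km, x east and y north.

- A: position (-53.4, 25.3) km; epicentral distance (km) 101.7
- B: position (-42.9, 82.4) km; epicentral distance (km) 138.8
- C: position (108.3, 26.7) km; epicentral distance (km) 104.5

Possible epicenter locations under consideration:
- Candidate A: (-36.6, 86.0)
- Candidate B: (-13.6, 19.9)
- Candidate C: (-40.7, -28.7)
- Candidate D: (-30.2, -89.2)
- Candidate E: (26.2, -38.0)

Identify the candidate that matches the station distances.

Candidate E

For each candidate, compare |candidate − station| to the reported distance:
Candidate A: residuals A 38.7, B 131.5, C 52.1 → max 131.5 km
Candidate B: residuals A 61.5, B 69.8, C 17.6 → max 69.8 km
Candidate C: residuals A 46.2, B 27.7, C 54.5 → max 54.5 km
Candidate D: residuals A 15.1, B 33.3, C 76.1 → max 76.1 km
Candidate E: residuals A 0.0, B 0.0, C 0.0 → max 0.0 km
Only Candidate E has all residuals ≈ 0.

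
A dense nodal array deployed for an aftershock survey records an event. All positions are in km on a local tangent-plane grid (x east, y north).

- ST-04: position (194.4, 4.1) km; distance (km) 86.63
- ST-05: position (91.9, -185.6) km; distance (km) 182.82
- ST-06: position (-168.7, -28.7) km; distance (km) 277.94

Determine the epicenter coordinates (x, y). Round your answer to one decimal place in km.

Circle about each station: (x − 194.4)² + (y − 4.1)² = 86.63²; (x − 91.9)² + (y + 185.6)² = 182.82²; (x + 168.7)² + (y + 28.7)² = 277.94².
Subtracting pairs of circle equations eliminates x²+y² and gives linear equations (the radical axes):
-205.0 x − 379.4 y = -20833.60
-726.2 x − 65.6 y = -78270.68
Solving the 2×2 system: x ≈ 108.1, y ≈ -3.5 km.

108.1 km east, -3.5 km north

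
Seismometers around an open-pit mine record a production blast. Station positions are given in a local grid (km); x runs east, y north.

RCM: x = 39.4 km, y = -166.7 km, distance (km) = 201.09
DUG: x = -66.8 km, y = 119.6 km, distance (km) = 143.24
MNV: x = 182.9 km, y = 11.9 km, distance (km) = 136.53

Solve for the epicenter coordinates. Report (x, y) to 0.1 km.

x ≈ 48.2 km, y ≈ 34.2 km

Circle about each station: (x − 39.4)² + (y + 166.7)² = 201.09²; (x + 66.8)² + (y − 119.6)² = 143.24²; (x − 182.9)² + (y − 11.9)² = 136.53².
Subtracting the RCM equation from the DUG and MNV equations removes the quadratic terms:
-212.4 x + 572.6 y = 9344.64
287.0 x + 357.2 y = 26049.52
Solving the 2×2 system: x ≈ 48.2, y ≈ 34.2 km.
Check against RCM (with the unrounded x, y): √((x − 39.4)²+(y + 166.7)²) = 201.09 ≈ 201.09 km. ✓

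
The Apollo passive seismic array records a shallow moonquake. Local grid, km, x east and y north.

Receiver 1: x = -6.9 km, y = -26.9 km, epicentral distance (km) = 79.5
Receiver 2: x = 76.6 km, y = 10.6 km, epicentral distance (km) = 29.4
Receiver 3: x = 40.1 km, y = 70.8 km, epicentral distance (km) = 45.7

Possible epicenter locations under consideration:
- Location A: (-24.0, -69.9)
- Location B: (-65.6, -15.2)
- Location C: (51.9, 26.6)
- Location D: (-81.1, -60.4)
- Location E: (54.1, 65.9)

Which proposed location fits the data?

Location C

For each candidate, compare |candidate − station| to the reported distance:
Location A: residuals Receiver 1 33.2, Receiver 2 99.4, Receiver 3 108.9 → max 108.9 km
Location B: residuals Receiver 1 19.6, Receiver 2 115.1, Receiver 3 90.6 → max 115.1 km
Location C: residuals Receiver 1 0.0, Receiver 2 0.0, Receiver 3 0.0 → max 0.0 km
Location D: residuals Receiver 1 1.9, Receiver 2 143.5, Receiver 3 132.9 → max 143.5 km
Location E: residuals Receiver 1 31.6, Receiver 2 30.3, Receiver 3 30.9 → max 31.6 km
Only Location C has all residuals ≈ 0.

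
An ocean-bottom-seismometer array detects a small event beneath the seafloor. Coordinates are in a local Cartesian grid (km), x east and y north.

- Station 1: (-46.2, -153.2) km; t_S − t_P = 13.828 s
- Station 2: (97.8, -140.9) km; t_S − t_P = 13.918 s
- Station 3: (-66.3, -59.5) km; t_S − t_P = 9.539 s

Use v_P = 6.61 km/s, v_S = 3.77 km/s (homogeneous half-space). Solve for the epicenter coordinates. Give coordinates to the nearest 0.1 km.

16.8 km east, -49.5 km north

Distance from S−P lag: d = Δt · v_P v_S / (v_P − v_S) = Δt · (6.61·3.77)/(6.61−3.77) ≈ 8.7745·Δt.
So d_Station 1 = 121.33, d_Station 2 = 122.12, d_Station 3 = 83.70 km.
Circle about each station: (x + 46.2)² + (y + 153.2)² = 121.33²; (x − 97.8)² + (y + 140.9)² = 122.12²; (x + 66.3)² + (y + 59.5)² = 83.70².
Subtracting the Station 1 equation from the Station 2 and Station 3 equations removes the quadratic terms:
288.0 x + 24.6 y = 3620.64
-40.2 x + 187.4 y = -9953.46
Solving the 2×2 system: x ≈ 16.8, y ≈ -49.5 km.
Check against Station 1 (with the unrounded x, y): √((x + 46.2)²+(y + 153.2)²) = 121.33 ≈ 121.33 km. ✓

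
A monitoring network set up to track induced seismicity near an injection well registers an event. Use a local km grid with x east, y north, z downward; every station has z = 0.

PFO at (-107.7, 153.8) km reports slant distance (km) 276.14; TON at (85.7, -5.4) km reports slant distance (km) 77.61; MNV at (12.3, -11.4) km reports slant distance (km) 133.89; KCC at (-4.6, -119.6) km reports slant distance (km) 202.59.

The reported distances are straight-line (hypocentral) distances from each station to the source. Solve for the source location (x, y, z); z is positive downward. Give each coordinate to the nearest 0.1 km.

x ≈ 127.6 km, y ≈ 22.0 km, depth ≈ 59.3 km

Each station gives a sphere (x−x_i)² + (y−y_i)² + z² = d_i² (stations at z=0).
Subtracting the PFO sphere from TON and MNV: z² cancels, leaving linear equations in x and y:
386.8 x − 318.4 y = 42349.91
240.0 x − 330.4 y = 23354.29
Solving: x ≈ 127.599, y ≈ 22.002 km (keep extra digits for the depth step; rounded: 127.6, 22.0).
Then from the PFO sphere: z² = 276.14² − (x + 107.7)² − (y − 153.8)² with x = 127.599, y = 22.002, so z ≈ 59.304 ≈ 59.3 km.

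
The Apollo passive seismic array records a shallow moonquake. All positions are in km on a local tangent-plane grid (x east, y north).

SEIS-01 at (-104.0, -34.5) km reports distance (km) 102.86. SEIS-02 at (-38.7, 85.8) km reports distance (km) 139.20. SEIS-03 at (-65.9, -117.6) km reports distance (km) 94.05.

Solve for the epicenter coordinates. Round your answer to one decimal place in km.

Circle about each station: (x + 104.0)² + (y + 34.5)² = 102.86²; (x + 38.7)² + (y − 85.8)² = 139.20²; (x + 65.9)² + (y + 117.6)² = 94.05².
Subtracting pairs of circle equations eliminates x²+y² and gives linear equations (the radical axes):
130.6 x + 240.6 y = -11943.38
76.2 x − 166.2 y = 7901.10
Solving the 2×2 system: x ≈ -2.1, y ≈ -48.5 km.
Check against SEIS-01 (with the unrounded x, y): √((x + 104.0)²+(y + 34.5)²) = 102.86 ≈ 102.86 km. ✓

x ≈ -2.1 km, y ≈ -48.5 km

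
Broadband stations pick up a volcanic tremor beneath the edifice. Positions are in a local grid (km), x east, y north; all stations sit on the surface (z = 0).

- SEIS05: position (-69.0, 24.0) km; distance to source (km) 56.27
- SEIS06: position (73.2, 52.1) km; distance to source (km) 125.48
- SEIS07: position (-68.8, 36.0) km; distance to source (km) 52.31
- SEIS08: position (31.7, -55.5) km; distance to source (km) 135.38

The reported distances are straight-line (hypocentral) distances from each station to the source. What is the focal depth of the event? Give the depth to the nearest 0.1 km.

depth ≈ 44.6 km

Each station gives a sphere (x−x_i)² + (y−y_i)² + z² = d_i² (stations at z=0).
Subtracting the SEIS05 sphere from SEIS06 and SEIS07: z² cancels, leaving linear equations in x and y:
284.4 x + 56.2 y = -9843.27
0.4 x + 24.0 y = 1122.42
Solving: x ≈ -43.997, y ≈ 47.501 km (keep extra digits for the depth step; rounded: -44.0, 47.5).
Then from the SEIS05 sphere: z² = 56.27² − (x + 69.0)² − (y − 24.0)² with x = -43.997, y = 47.501, so z ≈ 44.597 ≈ 44.6 km.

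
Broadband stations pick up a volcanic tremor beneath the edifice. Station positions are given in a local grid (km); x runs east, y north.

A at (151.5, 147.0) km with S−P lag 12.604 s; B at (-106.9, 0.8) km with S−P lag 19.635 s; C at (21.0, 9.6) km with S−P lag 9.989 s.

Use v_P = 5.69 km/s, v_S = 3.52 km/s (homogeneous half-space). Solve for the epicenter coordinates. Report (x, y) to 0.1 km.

Distance from S−P lag: d = Δt · v_P v_S / (v_P − v_S) = Δt · (5.69·3.52)/(5.69−3.52) ≈ 9.2299·Δt.
So d_A = 116.33, d_B = 181.23, d_C = 92.20 km.
Circle about each station: (x − 151.5)² + (y − 147.0)² = 116.33²; (x + 106.9)² + (y − 0.8)² = 181.23²; (x − 21.0)² + (y − 9.6)² = 92.20².
Subtracting pairs of circle equations eliminates x²+y² and gives linear equations (the radical axes):
-516.8 x − 292.4 y = -52444.64
-261.0 x − 274.8 y = -38996.26
Solving the 2×2 system: x ≈ 45.8, y ≈ 98.4 km.

x ≈ 45.8 km, y ≈ 98.4 km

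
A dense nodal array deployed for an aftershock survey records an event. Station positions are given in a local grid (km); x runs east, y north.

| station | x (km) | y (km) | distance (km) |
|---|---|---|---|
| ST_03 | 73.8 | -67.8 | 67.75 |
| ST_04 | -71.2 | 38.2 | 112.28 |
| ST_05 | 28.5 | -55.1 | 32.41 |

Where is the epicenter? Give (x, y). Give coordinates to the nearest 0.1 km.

(22.8, -23.2)

Circle about each station: (x − 73.8)² + (y + 67.8)² = 67.75²; (x + 71.2)² + (y − 38.2)² = 112.28²; (x − 28.5)² + (y + 55.1)² = 32.41².
Subtracting the ST_03 equation from the ST_04 and ST_05 equations removes the quadratic terms:
-290.0 x + 212.0 y = -11531.34
-90.6 x + 25.4 y = -2655.37
Solving the 2×2 system: x ≈ 22.8, y ≈ -23.2 km.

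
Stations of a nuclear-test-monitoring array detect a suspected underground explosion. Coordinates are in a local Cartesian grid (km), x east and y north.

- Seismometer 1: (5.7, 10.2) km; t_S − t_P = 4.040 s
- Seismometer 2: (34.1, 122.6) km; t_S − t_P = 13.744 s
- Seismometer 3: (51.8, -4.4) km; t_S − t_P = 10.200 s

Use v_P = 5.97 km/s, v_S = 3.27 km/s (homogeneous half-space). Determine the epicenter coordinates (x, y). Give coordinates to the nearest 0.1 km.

-11.1 km east, 34.1 km north

Distance from S−P lag: d = Δt · v_P v_S / (v_P − v_S) = Δt · (5.97·3.27)/(5.97−3.27) ≈ 7.2303·Δt.
So d_Seismometer 1 = 29.21, d_Seismometer 2 = 99.37, d_Seismometer 3 = 73.75 km.
Circle about each station: (x − 5.7)² + (y − 10.2)² = 29.21²; (x − 34.1)² + (y − 122.6)² = 99.37²; (x − 51.8)² + (y + 4.4)² = 73.75².
Subtracting the Seismometer 1 equation from the Seismometer 2 and Seismometer 3 equations removes the quadratic terms:
56.8 x + 224.8 y = 7035.87
92.2 x − 29.2 y = -2019.77
Solving the 2×2 system: x ≈ -11.1, y ≈ 34.1 km.
Check against Seismometer 1 (with the unrounded x, y): √((x − 5.7)²+(y − 10.2)²) = 29.22 ≈ 29.21 km. ✓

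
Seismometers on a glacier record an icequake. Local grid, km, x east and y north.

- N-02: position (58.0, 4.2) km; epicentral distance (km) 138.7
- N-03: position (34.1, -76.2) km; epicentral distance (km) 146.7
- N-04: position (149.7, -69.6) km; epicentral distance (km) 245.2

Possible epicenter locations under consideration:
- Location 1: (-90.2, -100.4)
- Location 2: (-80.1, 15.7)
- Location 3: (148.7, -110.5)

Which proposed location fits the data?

Location 2

For each candidate, compare |candidate − station| to the reported distance:
Location 1: residuals N-02 42.7, N-03 20.1, N-04 3.3 → max 42.7 km
Location 2: residuals N-02 0.1, N-03 0.1, N-04 0.1 → max 0.1 km
Location 3: residuals N-02 7.5, N-03 27.1, N-04 204.3 → max 204.3 km
Only Location 2 has all residuals ≈ 0.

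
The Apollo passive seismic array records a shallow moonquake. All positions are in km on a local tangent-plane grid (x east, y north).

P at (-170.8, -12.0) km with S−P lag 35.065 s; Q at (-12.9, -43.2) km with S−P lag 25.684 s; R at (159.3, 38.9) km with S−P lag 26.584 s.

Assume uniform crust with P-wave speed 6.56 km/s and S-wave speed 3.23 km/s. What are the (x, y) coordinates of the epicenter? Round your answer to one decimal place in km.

Distance from S−P lag: d = Δt · v_P v_S / (v_P − v_S) = Δt · (6.56·3.23)/(6.56−3.23) ≈ 6.3630·Δt.
So d_P = 223.12, d_Q = 163.43, d_R = 169.15 km.
Circle about each station: (x + 170.8)² + (y + 12.0)² = 223.12²; (x + 12.9)² + (y + 43.2)² = 163.43²; (x − 159.3)² + (y − 38.9)² = 169.15².
Subtracting pairs of circle equations eliminates x²+y² and gives linear equations (the radical axes):
315.8 x − 62.4 y = -4210.82
660.2 x + 101.8 y = 18743.87
Solving the 2×2 system: x ≈ 10.1, y ≈ 118.6 km.
Check against P (with the unrounded x, y): √((x + 170.8)²+(y + 12.0)²) = 223.12 ≈ 223.12 km. ✓

(10.1, 118.6)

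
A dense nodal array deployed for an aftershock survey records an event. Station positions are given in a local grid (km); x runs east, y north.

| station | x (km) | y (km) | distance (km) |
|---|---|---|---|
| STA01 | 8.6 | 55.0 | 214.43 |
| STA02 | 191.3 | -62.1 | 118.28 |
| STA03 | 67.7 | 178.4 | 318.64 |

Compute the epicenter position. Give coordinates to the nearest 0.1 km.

Circle about each station: (x − 8.6)² + (y − 55.0)² = 214.43²; (x − 191.3)² + (y + 62.1)² = 118.28²; (x − 67.7)² + (y − 178.4)² = 318.64².
Subtracting the STA01 equation from the STA02 and STA03 equations removes the quadratic terms:
365.4 x − 234.2 y = 69343.21
118.2 x + 246.8 y = -22240.33
Solving the 2×2 system: x ≈ 101.0, y ≈ -138.5 km.
Check against STA01 (with the unrounded x, y): √((x − 8.6)²+(y − 55.0)²) = 214.43 ≈ 214.43 km. ✓

(101.0, -138.5)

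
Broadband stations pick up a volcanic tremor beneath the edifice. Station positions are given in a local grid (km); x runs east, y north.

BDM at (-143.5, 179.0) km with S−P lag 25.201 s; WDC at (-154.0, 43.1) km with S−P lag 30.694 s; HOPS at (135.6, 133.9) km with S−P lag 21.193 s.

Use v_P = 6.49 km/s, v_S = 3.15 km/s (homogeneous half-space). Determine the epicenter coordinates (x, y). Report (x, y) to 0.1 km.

Distance from S−P lag: d = Δt · v_P v_S / (v_P − v_S) = Δt · (6.49·3.15)/(6.49−3.15) ≈ 6.1208·Δt.
So d_BDM = 154.25, d_WDC = 187.87, d_HOPS = 129.72 km.
Circle about each station: (x + 143.5)² + (y − 179.0)² = 154.25²; (x + 154.0)² + (y − 43.1)² = 187.87²; (x − 135.6)² + (y − 133.9)² = 129.72².
Subtracting the BDM equation from the WDC and HOPS equations removes the quadratic terms:
-21.0 x − 271.8 y = -38561.71
558.2 x − 90.2 y = -9350.90
Solving the 2×2 system: x ≈ 6.1, y ≈ 141.4 km.
Check against BDM (with the unrounded x, y): √((x + 143.5)²+(y − 179.0)²) = 154.25 ≈ 154.25 km. ✓

6.1 km east, 141.4 km north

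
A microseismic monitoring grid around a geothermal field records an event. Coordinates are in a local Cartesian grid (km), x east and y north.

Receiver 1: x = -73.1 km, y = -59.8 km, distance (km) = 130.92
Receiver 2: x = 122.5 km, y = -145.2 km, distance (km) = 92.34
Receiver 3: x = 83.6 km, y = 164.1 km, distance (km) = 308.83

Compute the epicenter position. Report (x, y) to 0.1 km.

Circle about each station: (x + 73.1)² + (y + 59.8)² = 130.92²; (x − 122.5)² + (y + 145.2)² = 92.34²; (x − 83.6)² + (y − 164.1)² = 308.83².
Subtracting pairs of circle equations eliminates x²+y² and gives linear equations (the radical axes):
391.2 x − 170.8 y = 35783.01
313.4 x + 447.8 y = -53237.80
Solving the 2×2 system: x ≈ 30.3, y ≈ -140.1 km.
Check against Receiver 1 (with the unrounded x, y): √((x + 73.1)²+(y + 59.8)²) = 130.92 ≈ 130.92 km. ✓

x ≈ 30.3 km, y ≈ -140.1 km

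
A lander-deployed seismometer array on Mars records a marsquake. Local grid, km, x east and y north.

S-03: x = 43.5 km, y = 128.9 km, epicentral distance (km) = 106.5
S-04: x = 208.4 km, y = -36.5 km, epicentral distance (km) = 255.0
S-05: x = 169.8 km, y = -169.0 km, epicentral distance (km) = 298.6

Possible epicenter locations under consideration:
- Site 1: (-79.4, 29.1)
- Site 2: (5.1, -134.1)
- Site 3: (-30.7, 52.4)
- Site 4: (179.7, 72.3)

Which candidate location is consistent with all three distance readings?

For each candidate, compare |candidate − station| to the reported distance:
Site 1: residuals S-03 51.8, S-04 40.2, S-05 19.7 → max 51.8 km
Site 2: residuals S-03 159.3, S-04 29.5, S-05 130.2 → max 159.3 km
Site 3: residuals S-03 0.1, S-04 0.1, S-05 0.1 → max 0.1 km
Site 4: residuals S-03 41.0, S-04 142.5, S-05 57.1 → max 142.5 km
Only Site 3 has all residuals ≈ 0.

Site 3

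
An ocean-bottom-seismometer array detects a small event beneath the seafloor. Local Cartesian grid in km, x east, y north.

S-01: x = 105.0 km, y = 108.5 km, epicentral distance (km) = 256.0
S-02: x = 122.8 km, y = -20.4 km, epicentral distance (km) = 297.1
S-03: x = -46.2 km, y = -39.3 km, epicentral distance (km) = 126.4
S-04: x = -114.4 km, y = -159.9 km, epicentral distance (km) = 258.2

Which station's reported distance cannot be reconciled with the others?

Solve using three stations at a time. Using S-01, S-02, S-04 (subtract circle equations pairwise → linear system) gives (x, y) ≈ (-150.6, 95.7).
Distances from that point to each station vs reported:
  S-01: calculated 256.0 vs reported 256.0 → residual 0.0 km
  S-02: calculated 297.1 vs reported 297.1 → residual 0.0 km
  S-03: calculated 170.7 vs reported 126.4 → residual 44.3 km
  S-04: calculated 258.2 vs reported 258.2 → residual 0.0 km
S-01, S-02, S-04 are mutually consistent (residuals ≈ 0); S-03 is off by 44.3 km.

S-03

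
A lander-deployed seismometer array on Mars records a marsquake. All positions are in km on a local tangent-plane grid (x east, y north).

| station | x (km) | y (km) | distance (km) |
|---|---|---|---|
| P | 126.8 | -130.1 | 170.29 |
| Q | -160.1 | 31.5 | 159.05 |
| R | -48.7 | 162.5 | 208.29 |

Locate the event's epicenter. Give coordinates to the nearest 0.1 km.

-20.0 km east, -43.8 km north

Circle about each station: (x − 126.8)² + (y + 130.1)² = 170.29²; (x + 160.1)² + (y − 31.5)² = 159.05²; (x + 48.7)² + (y − 162.5)² = 208.29².
Subtracting pairs of circle equations eliminates x²+y² and gives linear equations (the radical axes):
-573.8 x + 323.2 y = -2678.21
-351.0 x + 585.2 y = -18612.35
Solving the 2×2 system: x ≈ -20.0, y ≈ -43.8 km.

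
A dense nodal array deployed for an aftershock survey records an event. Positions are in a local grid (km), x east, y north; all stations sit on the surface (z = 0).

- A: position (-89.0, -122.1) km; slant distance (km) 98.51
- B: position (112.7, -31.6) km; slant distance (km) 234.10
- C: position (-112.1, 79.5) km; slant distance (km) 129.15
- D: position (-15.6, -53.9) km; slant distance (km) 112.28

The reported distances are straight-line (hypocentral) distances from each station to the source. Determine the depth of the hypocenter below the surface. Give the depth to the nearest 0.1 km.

z ≈ 47.8 km

Each station gives a sphere (x−x_i)² + (y−y_i)² + z² = d_i² (stations at z=0).
Subtracting the A sphere from B and C: z² cancels, leaving linear equations in x and y:
403.4 x + 181.0 y = -54228.15
-46.2 x + 403.2 y = -10918.25
Solving: x ≈ -116.299, y ≈ -40.405 km (keep extra digits for the depth step; rounded: -116.3, -40.4).
Then from the A sphere: z² = 98.51² − (x + 89.0)² − (y + 122.1)² with x = -116.299, y = -40.405, so z ≈ 47.801 ≈ 47.8 km.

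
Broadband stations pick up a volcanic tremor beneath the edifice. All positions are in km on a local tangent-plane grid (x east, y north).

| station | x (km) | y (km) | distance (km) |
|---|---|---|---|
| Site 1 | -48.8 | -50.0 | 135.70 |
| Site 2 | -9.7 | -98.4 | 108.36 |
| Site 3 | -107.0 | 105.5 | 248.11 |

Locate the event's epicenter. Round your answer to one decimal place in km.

x ≈ 86.9 km, y ≈ -49.3 km

Circle about each station: (x + 48.8)² + (y + 50.0)² = 135.70²; (x + 9.7)² + (y + 98.4)² = 108.36²; (x + 107.0)² + (y − 105.5)² = 248.11².
Subtracting the Site 1 equation from the Site 2 and Site 3 equations removes the quadratic terms:
78.2 x − 96.8 y = 11567.81
-116.4 x + 311.0 y = -25446.27
Solving the 2×2 system: x ≈ 86.9, y ≈ -49.3 km.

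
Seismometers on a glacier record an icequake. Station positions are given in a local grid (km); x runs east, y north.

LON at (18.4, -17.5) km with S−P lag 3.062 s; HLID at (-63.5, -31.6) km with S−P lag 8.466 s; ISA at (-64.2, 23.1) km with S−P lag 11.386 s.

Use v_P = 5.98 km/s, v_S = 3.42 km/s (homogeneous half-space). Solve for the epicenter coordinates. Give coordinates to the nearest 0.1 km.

Distance from S−P lag: d = Δt · v_P v_S / (v_P − v_S) = Δt · (5.98·3.42)/(5.98−3.42) ≈ 7.9889·Δt.
So d_LON = 24.46, d_HLID = 67.63, d_ISA = 90.96 km.
Circle about each station: (x − 18.4)² + (y + 17.5)² = 24.46²; (x + 63.5)² + (y + 31.6)² = 67.63²; (x + 64.2)² + (y − 23.1)² = 90.96².
Subtracting the LON equation from the HLID and ISA equations removes the quadratic terms:
-163.8 x − 28.2 y = 410.47
-165.2 x + 81.2 y = -3664.99
Solving the 2×2 system: x ≈ 3.9, y ≈ -37.2 km.
Check against LON (with the unrounded x, y): √((x − 18.4)²+(y + 17.5)²) = 24.46 ≈ 24.46 km. ✓

(3.9, -37.2)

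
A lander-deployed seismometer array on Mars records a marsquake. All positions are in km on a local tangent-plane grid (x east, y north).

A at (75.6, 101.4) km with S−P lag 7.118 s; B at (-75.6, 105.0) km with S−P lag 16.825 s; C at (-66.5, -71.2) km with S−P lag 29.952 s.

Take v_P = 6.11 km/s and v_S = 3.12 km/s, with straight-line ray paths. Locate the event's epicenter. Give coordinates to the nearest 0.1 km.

Distance from S−P lag: d = Δt · v_P v_S / (v_P − v_S) = Δt · (6.11·3.12)/(6.11−3.12) ≈ 6.3757·Δt.
So d_A = 45.38, d_B = 107.27, d_C = 190.96 km.
Circle about each station: (x − 75.6)² + (y − 101.4)² = 45.38²; (x + 75.6)² + (y − 105.0)² = 107.27²; (x + 66.5)² + (y + 71.2)² = 190.96².
Subtracting pairs of circle equations eliminates x²+y² and gives linear equations (the radical axes):
-302.4 x + 7.2 y = -8704.47
-284.2 x − 345.2 y = -40912.01
Solving the 2×2 system: x ≈ 31.0, y ≈ 93.0 km.
Check against A (with the unrounded x, y): √((x − 75.6)²+(y − 101.4)²) = 45.39 ≈ 45.38 km. ✓

31.0 km east, 93.0 km north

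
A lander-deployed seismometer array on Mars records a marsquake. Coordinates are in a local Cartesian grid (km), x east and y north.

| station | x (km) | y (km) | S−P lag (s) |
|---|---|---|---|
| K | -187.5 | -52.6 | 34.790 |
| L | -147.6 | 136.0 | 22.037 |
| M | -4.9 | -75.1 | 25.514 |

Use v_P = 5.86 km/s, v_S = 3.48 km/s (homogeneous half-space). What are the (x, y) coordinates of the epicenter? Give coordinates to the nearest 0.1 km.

(41.2, 138.6)

Distance from S−P lag: d = Δt · v_P v_S / (v_P − v_S) = Δt · (5.86·3.48)/(5.86−3.48) ≈ 8.5684·Δt.
So d_K = 298.09, d_L = 188.82, d_M = 218.61 km.
Circle about each station: (x + 187.5)² + (y + 52.6)² = 298.09²; (x + 147.6)² + (y − 136.0)² = 188.82²; (x + 4.9)² + (y + 75.1)² = 218.61².
Subtracting the K equation from the L and M equations removes the quadratic terms:
79.8 x + 377.2 y = 55563.41
365.2 x − 45.0 y = 8808.33
Solving the 2×2 system: x ≈ 41.2, y ≈ 138.6 km.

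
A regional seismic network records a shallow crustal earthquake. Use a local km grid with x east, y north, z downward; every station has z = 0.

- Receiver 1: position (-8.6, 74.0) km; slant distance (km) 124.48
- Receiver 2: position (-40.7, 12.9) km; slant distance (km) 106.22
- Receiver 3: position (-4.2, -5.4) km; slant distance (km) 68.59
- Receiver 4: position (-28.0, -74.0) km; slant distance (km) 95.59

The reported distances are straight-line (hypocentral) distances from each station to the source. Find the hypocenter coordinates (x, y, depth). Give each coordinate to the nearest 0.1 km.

Each station gives a sphere (x−x_i)² + (y−y_i)² + z² = d_i² (stations at z=0).
Subtracting the Receiver 1 sphere from Receiver 2 and Receiver 3: z² cancels, leaving linear equations in x and y:
-64.2 x − 122.2 y = 485.52
8.8 x − 158.8 y = 5287.52
Solving: x ≈ 50.490, y ≈ -30.499 km (keep extra digits for the depth step; rounded: 50.5, -30.5).
Then from the Receiver 1 sphere: z² = 124.48² − (x + 8.6)² − (y − 74.0)² with x = 50.490, y = -30.499, so z ≈ 32.918 ≈ 32.9 km.

x ≈ 50.5 km, y ≈ -30.5 km, depth ≈ 32.9 km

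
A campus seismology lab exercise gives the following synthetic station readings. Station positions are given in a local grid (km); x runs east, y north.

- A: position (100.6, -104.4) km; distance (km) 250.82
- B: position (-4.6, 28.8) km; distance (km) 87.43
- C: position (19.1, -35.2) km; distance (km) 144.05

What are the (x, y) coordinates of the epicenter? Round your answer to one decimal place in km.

x ≈ -84.0 km, y ≈ 65.4 km

Circle about each station: (x − 100.6)² + (y + 104.4)² = 250.82²; (x + 4.6)² + (y − 28.8)² = 87.43²; (x − 19.1)² + (y + 35.2)² = 144.05².
Subtracting the A equation from the B and C equations removes the quadratic terms:
-210.4 x + 266.4 y = 35097.55
-163.0 x + 138.4 y = 22744.40
Solving the 2×2 system: x ≈ -84.0, y ≈ 65.4 km.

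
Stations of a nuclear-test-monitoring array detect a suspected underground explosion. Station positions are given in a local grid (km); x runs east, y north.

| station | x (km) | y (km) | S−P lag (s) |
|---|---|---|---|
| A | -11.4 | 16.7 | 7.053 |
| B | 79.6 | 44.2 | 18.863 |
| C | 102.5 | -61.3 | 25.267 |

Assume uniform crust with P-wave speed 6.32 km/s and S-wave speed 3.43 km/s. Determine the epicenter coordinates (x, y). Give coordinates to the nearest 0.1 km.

Distance from S−P lag: d = Δt · v_P v_S / (v_P − v_S) = Δt · (6.32·3.43)/(6.32−3.43) ≈ 7.5009·Δt.
So d_A = 52.90, d_B = 141.49, d_C = 189.53 km.
Circle about each station: (x + 11.4)² + (y − 16.7)² = 52.90²; (x − 79.6)² + (y − 44.2)² = 141.49²; (x − 102.5)² + (y + 61.3)² = 189.53².
Subtracting pairs of circle equations eliminates x²+y² and gives linear equations (the radical axes):
182.0 x + 55.0 y = -9340.06
227.8 x − 156.0 y = -19268.12
Solving the 2×2 system: x ≈ -61.5, y ≈ 33.7 km.

(-61.5, 33.7)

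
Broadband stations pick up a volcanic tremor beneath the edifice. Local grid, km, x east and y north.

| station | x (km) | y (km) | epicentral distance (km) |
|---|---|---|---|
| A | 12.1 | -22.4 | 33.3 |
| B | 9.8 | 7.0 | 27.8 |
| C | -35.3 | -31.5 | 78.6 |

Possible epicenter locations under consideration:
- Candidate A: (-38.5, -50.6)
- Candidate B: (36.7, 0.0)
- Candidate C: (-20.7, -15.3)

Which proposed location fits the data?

Candidate B

For each candidate, compare |candidate − station| to the reported distance:
Candidate A: residuals A 24.6, B 47.4, C 59.2 → max 59.2 km
Candidate B: residuals A 0.0, B 0.0, C 0.0 → max 0.0 km
Candidate C: residuals A 0.3, B 10.0, C 56.8 → max 56.8 km
Only Candidate B has all residuals ≈ 0.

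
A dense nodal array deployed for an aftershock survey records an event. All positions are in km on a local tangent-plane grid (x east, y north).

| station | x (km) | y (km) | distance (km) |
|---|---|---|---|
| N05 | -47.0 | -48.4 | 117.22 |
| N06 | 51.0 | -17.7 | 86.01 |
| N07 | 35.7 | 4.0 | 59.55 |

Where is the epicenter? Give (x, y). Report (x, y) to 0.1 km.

x ≈ 6.5 km, y ≈ 55.9 km

Circle about each station: (x + 47.0)² + (y + 48.4)² = 117.22²; (x − 51.0)² + (y + 17.7)² = 86.01²; (x − 35.7)² + (y − 4.0)² = 59.55².
Subtracting pairs of circle equations eliminates x²+y² and gives linear equations (the radical axes):
196.0 x + 61.4 y = 4705.54
165.4 x + 104.8 y = 6933.26
Solving the 2×2 system: x ≈ 6.5, y ≈ 55.9 km.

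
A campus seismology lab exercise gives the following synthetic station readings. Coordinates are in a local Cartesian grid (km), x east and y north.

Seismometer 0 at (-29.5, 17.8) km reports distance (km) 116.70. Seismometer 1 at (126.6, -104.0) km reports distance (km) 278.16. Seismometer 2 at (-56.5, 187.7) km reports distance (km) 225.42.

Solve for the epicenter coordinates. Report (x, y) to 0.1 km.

Circle about each station: (x + 29.5)² + (y − 17.8)² = 116.70²; (x − 126.6)² + (y + 104.0)² = 278.16²; (x + 56.5)² + (y − 187.7)² = 225.42².
Subtracting the Seismometer 0 equation from the Seismometer 1 and Seismometer 2 equations removes the quadratic terms:
312.2 x − 243.6 y = -38097.63
-54.0 x + 339.8 y = 41.16
Solving the 2×2 system: x ≈ -139.2, y ≈ -22.0 km.

-139.2 km east, -22.0 km north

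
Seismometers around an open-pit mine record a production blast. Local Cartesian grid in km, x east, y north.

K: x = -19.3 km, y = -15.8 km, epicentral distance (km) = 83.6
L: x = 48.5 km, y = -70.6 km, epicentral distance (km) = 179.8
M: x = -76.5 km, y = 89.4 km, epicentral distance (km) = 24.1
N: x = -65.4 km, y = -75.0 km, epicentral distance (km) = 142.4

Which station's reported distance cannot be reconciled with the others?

K

Solve using three stations at a time. Using L, M, N (subtract circle equations pairwise → linear system) gives (x, y) ≈ (-66.8, 67.4).
Distances from that point to each station vs reported:
  K: calculated 95.8 vs reported 83.6 → residual 12.2 km
  L: calculated 179.8 vs reported 179.8 → residual 0.0 km
  M: calculated 24.1 vs reported 24.1 → residual 0.0 km
  N: calculated 142.4 vs reported 142.4 → residual 0.0 km
L, M, N are mutually consistent (residuals ≈ 0); K is off by 12.2 km.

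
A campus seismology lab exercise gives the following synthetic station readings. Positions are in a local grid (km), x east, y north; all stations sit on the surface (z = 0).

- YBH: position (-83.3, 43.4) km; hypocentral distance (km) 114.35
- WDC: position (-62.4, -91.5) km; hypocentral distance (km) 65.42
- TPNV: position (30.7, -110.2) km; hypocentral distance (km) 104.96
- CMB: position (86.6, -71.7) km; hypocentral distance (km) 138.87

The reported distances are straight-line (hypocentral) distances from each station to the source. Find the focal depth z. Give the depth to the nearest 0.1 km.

depth ≈ 48.0 km

Each station gives a sphere (x−x_i)² + (y−y_i)² + z² = d_i² (stations at z=0).
Subtracting the YBH sphere from WDC and TPNV: z² cancels, leaving linear equations in x and y:
41.8 x − 269.8 y = 12239.71
228.0 x − 307.2 y = 6323.40
Solving: x ≈ -42.199, y ≈ -51.904 km (keep extra digits for the depth step; rounded: -42.2, -51.9).
Then from the YBH sphere: z² = 114.35² − (x + 83.3)² − (y − 43.4)² with x = -42.199, y = -51.904, so z ≈ 47.998 ≈ 48.0 km.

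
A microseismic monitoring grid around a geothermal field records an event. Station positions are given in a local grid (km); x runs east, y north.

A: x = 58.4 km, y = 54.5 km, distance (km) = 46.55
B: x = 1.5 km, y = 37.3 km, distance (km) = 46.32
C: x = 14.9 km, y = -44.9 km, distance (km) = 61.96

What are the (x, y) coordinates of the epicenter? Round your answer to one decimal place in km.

x ≈ 40.1 km, y ≈ 11.7 km

Circle about each station: (x − 58.4)² + (y − 54.5)² = 46.55²; (x − 1.5)² + (y − 37.3)² = 46.32²; (x − 14.9)² + (y + 44.9)² = 61.96².
Subtracting the A equation from the B and C equations removes the quadratic terms:
-113.8 x − 34.4 y = -4965.91
-87.0 x − 198.8 y = -5814.93
Solving the 2×2 system: x ≈ 40.1, y ≈ 11.7 km.
Check against A (with the unrounded x, y): √((x − 58.4)²+(y − 54.5)²) = 46.55 ≈ 46.55 km. ✓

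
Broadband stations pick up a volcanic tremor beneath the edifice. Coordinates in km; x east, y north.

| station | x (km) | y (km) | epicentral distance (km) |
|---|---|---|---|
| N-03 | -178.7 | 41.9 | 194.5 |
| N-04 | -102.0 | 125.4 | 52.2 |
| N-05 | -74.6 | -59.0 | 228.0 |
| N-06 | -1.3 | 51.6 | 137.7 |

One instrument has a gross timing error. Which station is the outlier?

Solve using three stations at a time. Using N-04, N-05, N-06 (subtract circle equations pairwise → linear system) gives (x, y) ≈ (-73.3, 169.0).
Distances from that point to each station vs reported:
  N-03: calculated 165.1 vs reported 194.5 → residual 29.4 km
  N-04: calculated 52.2 vs reported 52.2 → residual 0.0 km
  N-05: calculated 228.0 vs reported 228.0 → residual 0.0 km
  N-06: calculated 137.7 vs reported 137.7 → residual 0.0 km
N-04, N-05, N-06 are mutually consistent (residuals ≈ 0); N-03 is off by 29.4 km.

N-03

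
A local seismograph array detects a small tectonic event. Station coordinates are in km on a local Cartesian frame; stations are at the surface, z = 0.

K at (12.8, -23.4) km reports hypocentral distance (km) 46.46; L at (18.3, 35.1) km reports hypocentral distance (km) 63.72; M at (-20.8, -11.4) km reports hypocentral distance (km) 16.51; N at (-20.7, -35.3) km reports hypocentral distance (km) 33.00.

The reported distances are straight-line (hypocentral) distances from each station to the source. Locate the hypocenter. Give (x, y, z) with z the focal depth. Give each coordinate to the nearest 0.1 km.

(-28.1, -6.3, 13.9)

Each station gives a sphere (x−x_i)² + (y−y_i)² + z² = d_i² (stations at z=0).
Subtracting the K sphere from L and M: z² cancels, leaving linear equations in x and y:
11.0 x + 117.0 y = -1046.21
-67.2 x + 24.0 y = 1737.15
Solving: x ≈ -28.100, y ≈ -6.300 km (keep extra digits for the depth step; rounded: -28.1, -6.3).
Then from the K sphere: z² = 46.46² − (x − 12.8)² − (y + 23.4)² with x = -28.100, y = -6.300, so z ≈ 13.904 ≈ 13.9 km.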